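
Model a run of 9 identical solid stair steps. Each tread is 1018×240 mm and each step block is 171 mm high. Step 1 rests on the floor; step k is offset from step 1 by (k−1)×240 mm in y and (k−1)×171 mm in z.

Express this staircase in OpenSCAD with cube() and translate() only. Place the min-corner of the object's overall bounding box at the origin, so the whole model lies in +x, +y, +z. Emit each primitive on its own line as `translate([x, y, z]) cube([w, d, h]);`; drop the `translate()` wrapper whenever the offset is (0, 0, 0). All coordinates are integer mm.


cube([1018, 240, 171]);
translate([0, 240, 171]) cube([1018, 240, 171]);
translate([0, 480, 342]) cube([1018, 240, 171]);
translate([0, 720, 513]) cube([1018, 240, 171]);
translate([0, 960, 684]) cube([1018, 240, 171]);
translate([0, 1200, 855]) cube([1018, 240, 171]);
translate([0, 1440, 1026]) cube([1018, 240, 171]);
translate([0, 1680, 1197]) cube([1018, 240, 171]);
translate([0, 1920, 1368]) cube([1018, 240, 171]);


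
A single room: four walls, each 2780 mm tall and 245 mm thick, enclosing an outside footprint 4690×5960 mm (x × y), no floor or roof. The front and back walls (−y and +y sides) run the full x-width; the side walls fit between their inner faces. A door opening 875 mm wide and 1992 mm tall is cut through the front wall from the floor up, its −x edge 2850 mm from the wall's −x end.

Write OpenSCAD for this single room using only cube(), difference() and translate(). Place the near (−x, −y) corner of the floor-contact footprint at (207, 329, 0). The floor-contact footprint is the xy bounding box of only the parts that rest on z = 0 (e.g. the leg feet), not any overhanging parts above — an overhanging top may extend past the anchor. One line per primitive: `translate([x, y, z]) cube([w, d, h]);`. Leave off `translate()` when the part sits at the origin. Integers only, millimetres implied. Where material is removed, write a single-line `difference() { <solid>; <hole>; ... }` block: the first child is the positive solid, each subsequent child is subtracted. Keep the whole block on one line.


difference() { translate([207, 329, 0]) cube([4690, 245, 2780]); translate([3057, 329, 0]) cube([875, 245, 1992]); }
translate([207, 6044, 0]) cube([4690, 245, 2780]);
translate([207, 574, 0]) cube([245, 5470, 2780]);
translate([4652, 574, 0]) cube([245, 5470, 2780]);


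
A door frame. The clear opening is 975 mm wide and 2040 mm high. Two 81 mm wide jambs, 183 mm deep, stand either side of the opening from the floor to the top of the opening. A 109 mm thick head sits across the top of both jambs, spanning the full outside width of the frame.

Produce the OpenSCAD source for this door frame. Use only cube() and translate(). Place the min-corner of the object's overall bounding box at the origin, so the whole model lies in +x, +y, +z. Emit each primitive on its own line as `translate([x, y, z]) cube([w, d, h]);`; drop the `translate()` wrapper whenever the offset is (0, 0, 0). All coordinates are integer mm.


cube([81, 183, 2040]);
translate([1056, 0, 0]) cube([81, 183, 2040]);
translate([0, 0, 2040]) cube([1137, 183, 109]);


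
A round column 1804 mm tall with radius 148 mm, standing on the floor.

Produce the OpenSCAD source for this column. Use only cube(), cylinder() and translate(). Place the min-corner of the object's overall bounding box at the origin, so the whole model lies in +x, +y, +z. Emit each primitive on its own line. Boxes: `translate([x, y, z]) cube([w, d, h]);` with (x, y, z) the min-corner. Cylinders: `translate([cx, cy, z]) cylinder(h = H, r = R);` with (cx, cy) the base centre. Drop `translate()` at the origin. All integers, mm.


translate([148, 148, 0]) cylinder(h = 1804, r = 148);


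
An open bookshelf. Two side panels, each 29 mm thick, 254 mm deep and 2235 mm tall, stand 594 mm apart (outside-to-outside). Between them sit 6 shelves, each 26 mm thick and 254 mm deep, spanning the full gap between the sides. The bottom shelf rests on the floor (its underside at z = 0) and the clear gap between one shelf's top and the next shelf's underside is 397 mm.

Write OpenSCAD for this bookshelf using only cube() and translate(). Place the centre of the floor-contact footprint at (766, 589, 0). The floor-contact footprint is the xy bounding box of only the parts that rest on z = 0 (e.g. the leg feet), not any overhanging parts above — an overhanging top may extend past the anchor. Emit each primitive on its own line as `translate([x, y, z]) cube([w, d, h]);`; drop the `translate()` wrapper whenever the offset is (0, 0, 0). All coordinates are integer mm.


translate([469, 462, 0]) cube([29, 254, 2235]);
translate([1034, 462, 0]) cube([29, 254, 2235]);
translate([498, 462, 0]) cube([536, 254, 26]);
translate([498, 462, 423]) cube([536, 254, 26]);
translate([498, 462, 846]) cube([536, 254, 26]);
translate([498, 462, 1269]) cube([536, 254, 26]);
translate([498, 462, 1692]) cube([536, 254, 26]);
translate([498, 462, 2115]) cube([536, 254, 26]);


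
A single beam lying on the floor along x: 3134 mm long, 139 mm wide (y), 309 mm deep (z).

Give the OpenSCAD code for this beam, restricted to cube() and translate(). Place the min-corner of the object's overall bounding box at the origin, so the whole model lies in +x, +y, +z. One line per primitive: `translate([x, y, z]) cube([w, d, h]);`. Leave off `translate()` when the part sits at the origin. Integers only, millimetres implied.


cube([3134, 139, 309]);


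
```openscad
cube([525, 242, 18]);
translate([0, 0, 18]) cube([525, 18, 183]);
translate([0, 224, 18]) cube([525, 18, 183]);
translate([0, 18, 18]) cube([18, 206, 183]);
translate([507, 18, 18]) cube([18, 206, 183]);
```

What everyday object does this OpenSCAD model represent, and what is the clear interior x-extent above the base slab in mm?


An open box. The internal width is 489 mm.

A 525×242 base slab with four walls standing on it — an open box. The base is 525 mm wide and the walls are 18 mm thick, so the internal width is 525 − 2 × 18 = 489 mm.


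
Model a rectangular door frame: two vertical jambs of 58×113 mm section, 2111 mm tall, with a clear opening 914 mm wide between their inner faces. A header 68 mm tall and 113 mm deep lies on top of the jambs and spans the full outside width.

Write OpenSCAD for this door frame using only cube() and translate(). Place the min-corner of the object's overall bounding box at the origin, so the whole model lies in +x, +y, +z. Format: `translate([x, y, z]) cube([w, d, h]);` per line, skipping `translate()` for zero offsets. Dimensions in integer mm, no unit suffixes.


cube([58, 113, 2111]);
translate([972, 0, 0]) cube([58, 113, 2111]);
translate([0, 0, 2111]) cube([1030, 113, 68]);


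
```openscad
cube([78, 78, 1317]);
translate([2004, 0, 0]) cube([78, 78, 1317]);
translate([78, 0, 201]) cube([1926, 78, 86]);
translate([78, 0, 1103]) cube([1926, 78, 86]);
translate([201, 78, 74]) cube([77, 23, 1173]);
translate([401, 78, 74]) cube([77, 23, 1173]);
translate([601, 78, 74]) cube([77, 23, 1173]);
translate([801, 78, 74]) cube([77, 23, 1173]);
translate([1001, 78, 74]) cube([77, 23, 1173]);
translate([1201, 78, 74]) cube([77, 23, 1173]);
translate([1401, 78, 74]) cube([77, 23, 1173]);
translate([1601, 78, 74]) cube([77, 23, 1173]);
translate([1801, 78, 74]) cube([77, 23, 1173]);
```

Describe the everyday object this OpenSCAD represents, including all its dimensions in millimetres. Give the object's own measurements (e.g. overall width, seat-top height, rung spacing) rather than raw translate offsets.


A fence section. Two 78×78 mm posts, 1317 mm tall, stand on the floor with a clear span of 1926 mm between their inner faces. Two horizontal rails of 78×86 mm section span the gap between the posts with their undersides at z = 201 mm and z = 1103 mm, flush with the posts' −y face. 9 pickets, each 77 mm wide, 23 mm thick and 1173 mm tall, are fixed to the +y face of the rails with their bottoms at z = 74 mm, spaced across the span with a 123 mm gap after the −x post and between neighbouring pickets, with 126 mm left before the +x post.


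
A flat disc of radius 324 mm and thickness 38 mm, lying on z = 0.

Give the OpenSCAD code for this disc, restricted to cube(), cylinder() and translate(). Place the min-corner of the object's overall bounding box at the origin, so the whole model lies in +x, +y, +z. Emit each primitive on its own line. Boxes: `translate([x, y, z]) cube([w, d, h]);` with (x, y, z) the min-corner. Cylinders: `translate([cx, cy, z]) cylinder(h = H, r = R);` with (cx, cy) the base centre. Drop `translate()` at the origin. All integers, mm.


translate([324, 324, 0]) cylinder(h = 38, r = 324);


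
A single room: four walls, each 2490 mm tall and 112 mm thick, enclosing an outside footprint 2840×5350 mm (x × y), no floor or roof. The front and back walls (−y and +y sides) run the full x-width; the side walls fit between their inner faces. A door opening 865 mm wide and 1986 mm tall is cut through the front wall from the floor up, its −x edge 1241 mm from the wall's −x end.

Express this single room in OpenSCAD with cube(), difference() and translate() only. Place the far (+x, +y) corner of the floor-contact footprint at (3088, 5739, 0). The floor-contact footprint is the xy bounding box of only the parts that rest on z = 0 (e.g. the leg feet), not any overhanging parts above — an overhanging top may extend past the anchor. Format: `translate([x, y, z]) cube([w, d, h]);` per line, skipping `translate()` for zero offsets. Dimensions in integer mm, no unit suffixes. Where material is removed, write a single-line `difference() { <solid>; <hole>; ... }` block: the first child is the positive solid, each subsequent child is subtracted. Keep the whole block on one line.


difference() { translate([248, 389, 0]) cube([2840, 112, 2490]); translate([1489, 389, 0]) cube([865, 112, 1986]); }
translate([248, 5627, 0]) cube([2840, 112, 2490]);
translate([248, 501, 0]) cube([112, 5126, 2490]);
translate([2976, 501, 0]) cube([112, 5126, 2490]);


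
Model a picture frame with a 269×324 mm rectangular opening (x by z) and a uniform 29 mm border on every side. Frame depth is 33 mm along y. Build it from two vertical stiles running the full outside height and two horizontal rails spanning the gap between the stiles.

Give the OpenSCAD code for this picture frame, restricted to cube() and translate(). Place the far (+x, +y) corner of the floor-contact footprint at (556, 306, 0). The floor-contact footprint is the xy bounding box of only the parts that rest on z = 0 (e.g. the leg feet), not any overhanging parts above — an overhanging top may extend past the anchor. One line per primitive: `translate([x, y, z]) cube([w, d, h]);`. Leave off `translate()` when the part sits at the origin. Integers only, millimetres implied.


translate([229, 273, 0]) cube([29, 33, 382]);
translate([527, 273, 0]) cube([29, 33, 382]);
translate([258, 273, 0]) cube([269, 33, 29]);
translate([258, 273, 353]) cube([269, 33, 29]);


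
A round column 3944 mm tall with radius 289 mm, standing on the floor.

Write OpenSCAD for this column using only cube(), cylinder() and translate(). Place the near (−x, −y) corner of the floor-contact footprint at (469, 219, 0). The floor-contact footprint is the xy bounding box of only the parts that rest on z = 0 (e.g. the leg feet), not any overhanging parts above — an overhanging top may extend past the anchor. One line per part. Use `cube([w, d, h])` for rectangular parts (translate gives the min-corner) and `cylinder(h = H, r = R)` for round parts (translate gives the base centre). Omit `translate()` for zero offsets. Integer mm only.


translate([758, 508, 0]) cylinder(h = 3944, r = 289);


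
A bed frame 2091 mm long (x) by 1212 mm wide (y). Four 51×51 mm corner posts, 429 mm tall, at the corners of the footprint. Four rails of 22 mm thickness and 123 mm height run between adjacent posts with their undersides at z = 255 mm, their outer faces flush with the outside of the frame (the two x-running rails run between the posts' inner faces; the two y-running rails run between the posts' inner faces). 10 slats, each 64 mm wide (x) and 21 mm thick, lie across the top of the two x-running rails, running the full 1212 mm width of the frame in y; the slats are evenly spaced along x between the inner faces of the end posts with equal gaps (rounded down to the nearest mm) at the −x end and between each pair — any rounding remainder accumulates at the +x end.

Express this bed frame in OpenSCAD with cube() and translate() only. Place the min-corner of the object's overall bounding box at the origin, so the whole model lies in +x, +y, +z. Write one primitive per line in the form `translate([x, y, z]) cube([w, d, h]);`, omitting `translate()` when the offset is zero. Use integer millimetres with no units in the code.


cube([51, 51, 429]);
translate([0, 1161, 0]) cube([51, 51, 429]);
translate([2040, 0, 0]) cube([51, 51, 429]);
translate([2040, 1161, 0]) cube([51, 51, 429]);
translate([51, 0, 255]) cube([1989, 22, 123]);
translate([51, 1190, 255]) cube([1989, 22, 123]);
translate([0, 51, 255]) cube([22, 1110, 123]);
translate([2069, 51, 255]) cube([22, 1110, 123]);
translate([173, 0, 378]) cube([64, 1212, 21]);
translate([359, 0, 378]) cube([64, 1212, 21]);
translate([545, 0, 378]) cube([64, 1212, 21]);
translate([731, 0, 378]) cube([64, 1212, 21]);
translate([917, 0, 378]) cube([64, 1212, 21]);
translate([1103, 0, 378]) cube([64, 1212, 21]);
translate([1289, 0, 378]) cube([64, 1212, 21]);
translate([1475, 0, 378]) cube([64, 1212, 21]);
translate([1661, 0, 378]) cube([64, 1212, 21]);
translate([1847, 0, 378]) cube([64, 1212, 21]);


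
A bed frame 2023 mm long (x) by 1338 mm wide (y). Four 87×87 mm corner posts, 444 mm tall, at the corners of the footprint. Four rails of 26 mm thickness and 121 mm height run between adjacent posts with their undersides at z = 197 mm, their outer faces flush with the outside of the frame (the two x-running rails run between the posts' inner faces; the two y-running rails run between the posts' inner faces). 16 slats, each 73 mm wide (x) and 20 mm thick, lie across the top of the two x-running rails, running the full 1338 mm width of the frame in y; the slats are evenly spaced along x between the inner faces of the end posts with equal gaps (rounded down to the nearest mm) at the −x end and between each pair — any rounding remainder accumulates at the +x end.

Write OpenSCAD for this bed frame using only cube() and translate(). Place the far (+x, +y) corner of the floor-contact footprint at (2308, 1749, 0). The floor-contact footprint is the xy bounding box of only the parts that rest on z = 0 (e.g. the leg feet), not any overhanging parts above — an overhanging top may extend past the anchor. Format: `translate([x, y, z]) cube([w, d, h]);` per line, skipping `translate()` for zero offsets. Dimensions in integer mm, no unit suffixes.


translate([285, 411, 0]) cube([87, 87, 444]);
translate([285, 1662, 0]) cube([87, 87, 444]);
translate([2221, 411, 0]) cube([87, 87, 444]);
translate([2221, 1662, 0]) cube([87, 87, 444]);
translate([372, 411, 197]) cube([1849, 26, 121]);
translate([372, 1723, 197]) cube([1849, 26, 121]);
translate([285, 498, 197]) cube([26, 1164, 121]);
translate([2282, 498, 197]) cube([26, 1164, 121]);
translate([412, 411, 318]) cube([73, 1338, 20]);
translate([525, 411, 318]) cube([73, 1338, 20]);
translate([638, 411, 318]) cube([73, 1338, 20]);
translate([751, 411, 318]) cube([73, 1338, 20]);
translate([864, 411, 318]) cube([73, 1338, 20]);
translate([977, 411, 318]) cube([73, 1338, 20]);
translate([1090, 411, 318]) cube([73, 1338, 20]);
translate([1203, 411, 318]) cube([73, 1338, 20]);
translate([1316, 411, 318]) cube([73, 1338, 20]);
translate([1429, 411, 318]) cube([73, 1338, 20]);
translate([1542, 411, 318]) cube([73, 1338, 20]);
translate([1655, 411, 318]) cube([73, 1338, 20]);
translate([1768, 411, 318]) cube([73, 1338, 20]);
translate([1881, 411, 318]) cube([73, 1338, 20]);
translate([1994, 411, 318]) cube([73, 1338, 20]);
translate([2107, 411, 318]) cube([73, 1338, 20]);


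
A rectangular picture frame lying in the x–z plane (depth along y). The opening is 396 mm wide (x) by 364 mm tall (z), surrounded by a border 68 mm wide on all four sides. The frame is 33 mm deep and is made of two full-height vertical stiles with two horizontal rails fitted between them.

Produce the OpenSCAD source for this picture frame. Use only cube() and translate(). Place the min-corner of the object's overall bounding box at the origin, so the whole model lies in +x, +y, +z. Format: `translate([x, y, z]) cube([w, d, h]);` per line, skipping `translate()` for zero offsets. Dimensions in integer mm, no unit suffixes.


cube([68, 33, 500]);
translate([464, 0, 0]) cube([68, 33, 500]);
translate([68, 0, 0]) cube([396, 33, 68]);
translate([68, 0, 432]) cube([396, 33, 68]);


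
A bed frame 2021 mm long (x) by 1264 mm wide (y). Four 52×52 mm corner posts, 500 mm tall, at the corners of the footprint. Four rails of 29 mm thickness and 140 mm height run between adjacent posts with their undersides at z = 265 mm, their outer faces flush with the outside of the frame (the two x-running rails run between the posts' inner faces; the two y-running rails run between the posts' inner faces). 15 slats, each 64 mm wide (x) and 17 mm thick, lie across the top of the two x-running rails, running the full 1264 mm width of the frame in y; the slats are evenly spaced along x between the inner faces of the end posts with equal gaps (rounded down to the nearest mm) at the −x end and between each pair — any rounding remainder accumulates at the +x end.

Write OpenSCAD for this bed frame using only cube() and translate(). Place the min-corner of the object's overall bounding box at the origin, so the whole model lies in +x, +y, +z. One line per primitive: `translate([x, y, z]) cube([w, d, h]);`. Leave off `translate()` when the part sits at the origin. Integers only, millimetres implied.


cube([52, 52, 500]);
translate([0, 1212, 0]) cube([52, 52, 500]);
translate([1969, 0, 0]) cube([52, 52, 500]);
translate([1969, 1212, 0]) cube([52, 52, 500]);
translate([52, 0, 265]) cube([1917, 29, 140]);
translate([52, 1235, 265]) cube([1917, 29, 140]);
translate([0, 52, 265]) cube([29, 1160, 140]);
translate([1992, 52, 265]) cube([29, 1160, 140]);
translate([111, 0, 405]) cube([64, 1264, 17]);
translate([234, 0, 405]) cube([64, 1264, 17]);
translate([357, 0, 405]) cube([64, 1264, 17]);
translate([480, 0, 405]) cube([64, 1264, 17]);
translate([603, 0, 405]) cube([64, 1264, 17]);
translate([726, 0, 405]) cube([64, 1264, 17]);
translate([849, 0, 405]) cube([64, 1264, 17]);
translate([972, 0, 405]) cube([64, 1264, 17]);
translate([1095, 0, 405]) cube([64, 1264, 17]);
translate([1218, 0, 405]) cube([64, 1264, 17]);
translate([1341, 0, 405]) cube([64, 1264, 17]);
translate([1464, 0, 405]) cube([64, 1264, 17]);
translate([1587, 0, 405]) cube([64, 1264, 17]);
translate([1710, 0, 405]) cube([64, 1264, 17]);
translate([1833, 0, 405]) cube([64, 1264, 17]);


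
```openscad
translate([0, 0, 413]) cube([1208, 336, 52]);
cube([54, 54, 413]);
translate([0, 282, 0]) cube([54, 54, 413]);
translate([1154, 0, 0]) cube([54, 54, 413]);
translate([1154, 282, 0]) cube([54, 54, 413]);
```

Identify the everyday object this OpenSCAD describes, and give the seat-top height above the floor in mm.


A bench. The seat-top height is 465 mm.

A long slab on four corner posts — a bench. The slab sits at z = 413 with thickness 52, so the top is 413 + 52 = 465 mm.


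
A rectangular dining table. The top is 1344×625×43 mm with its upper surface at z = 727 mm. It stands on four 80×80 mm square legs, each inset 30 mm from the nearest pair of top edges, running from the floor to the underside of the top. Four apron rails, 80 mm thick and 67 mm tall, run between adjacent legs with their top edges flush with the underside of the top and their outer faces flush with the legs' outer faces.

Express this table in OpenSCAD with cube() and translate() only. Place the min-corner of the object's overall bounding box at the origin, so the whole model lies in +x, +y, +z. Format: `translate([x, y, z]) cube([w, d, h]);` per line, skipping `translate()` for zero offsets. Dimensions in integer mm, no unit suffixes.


translate([0, 0, 684]) cube([1344, 625, 43]);
translate([30, 30, 0]) cube([80, 80, 684]);
translate([1234, 30, 0]) cube([80, 80, 684]);
translate([30, 515, 0]) cube([80, 80, 684]);
translate([1234, 515, 0]) cube([80, 80, 684]);
translate([110, 30, 617]) cube([1124, 80, 67]);
translate([110, 515, 617]) cube([1124, 80, 67]);
translate([30, 110, 617]) cube([80, 405, 67]);
translate([1234, 110, 617]) cube([80, 405, 67]);


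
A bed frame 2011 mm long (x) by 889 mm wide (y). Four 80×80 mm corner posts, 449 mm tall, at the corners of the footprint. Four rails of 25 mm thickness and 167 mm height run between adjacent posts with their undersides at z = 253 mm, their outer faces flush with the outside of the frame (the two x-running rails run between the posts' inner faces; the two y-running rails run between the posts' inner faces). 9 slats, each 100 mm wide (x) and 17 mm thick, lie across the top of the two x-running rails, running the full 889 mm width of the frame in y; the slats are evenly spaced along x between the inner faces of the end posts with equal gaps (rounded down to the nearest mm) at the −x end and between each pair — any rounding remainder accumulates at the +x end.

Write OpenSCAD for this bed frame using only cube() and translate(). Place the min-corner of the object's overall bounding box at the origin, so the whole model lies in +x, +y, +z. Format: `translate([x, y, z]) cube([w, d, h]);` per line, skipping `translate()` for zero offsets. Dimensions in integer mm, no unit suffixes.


cube([80, 80, 449]);
translate([0, 809, 0]) cube([80, 80, 449]);
translate([1931, 0, 0]) cube([80, 80, 449]);
translate([1931, 809, 0]) cube([80, 80, 449]);
translate([80, 0, 253]) cube([1851, 25, 167]);
translate([80, 864, 253]) cube([1851, 25, 167]);
translate([0, 80, 253]) cube([25, 729, 167]);
translate([1986, 80, 253]) cube([25, 729, 167]);
translate([175, 0, 420]) cube([100, 889, 17]);
translate([370, 0, 420]) cube([100, 889, 17]);
translate([565, 0, 420]) cube([100, 889, 17]);
translate([760, 0, 420]) cube([100, 889, 17]);
translate([955, 0, 420]) cube([100, 889, 17]);
translate([1150, 0, 420]) cube([100, 889, 17]);
translate([1345, 0, 420]) cube([100, 889, 17]);
translate([1540, 0, 420]) cube([100, 889, 17]);
translate([1735, 0, 420]) cube([100, 889, 17]);


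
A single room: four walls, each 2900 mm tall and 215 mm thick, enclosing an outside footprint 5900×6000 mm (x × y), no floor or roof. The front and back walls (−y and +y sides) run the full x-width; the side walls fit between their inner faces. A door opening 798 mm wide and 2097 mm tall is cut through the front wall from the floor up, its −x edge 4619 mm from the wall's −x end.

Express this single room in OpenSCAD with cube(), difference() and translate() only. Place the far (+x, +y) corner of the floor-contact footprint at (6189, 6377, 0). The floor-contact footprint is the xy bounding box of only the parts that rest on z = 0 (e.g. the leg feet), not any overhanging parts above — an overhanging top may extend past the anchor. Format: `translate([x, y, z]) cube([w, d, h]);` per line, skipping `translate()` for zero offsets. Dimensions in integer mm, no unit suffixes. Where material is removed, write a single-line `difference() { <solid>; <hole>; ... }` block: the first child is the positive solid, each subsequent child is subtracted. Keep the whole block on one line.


difference() { translate([289, 377, 0]) cube([5900, 215, 2900]); translate([4908, 377, 0]) cube([798, 215, 2097]); }
translate([289, 6162, 0]) cube([5900, 215, 2900]);
translate([289, 592, 0]) cube([215, 5570, 2900]);
translate([5974, 592, 0]) cube([215, 5570, 2900]);


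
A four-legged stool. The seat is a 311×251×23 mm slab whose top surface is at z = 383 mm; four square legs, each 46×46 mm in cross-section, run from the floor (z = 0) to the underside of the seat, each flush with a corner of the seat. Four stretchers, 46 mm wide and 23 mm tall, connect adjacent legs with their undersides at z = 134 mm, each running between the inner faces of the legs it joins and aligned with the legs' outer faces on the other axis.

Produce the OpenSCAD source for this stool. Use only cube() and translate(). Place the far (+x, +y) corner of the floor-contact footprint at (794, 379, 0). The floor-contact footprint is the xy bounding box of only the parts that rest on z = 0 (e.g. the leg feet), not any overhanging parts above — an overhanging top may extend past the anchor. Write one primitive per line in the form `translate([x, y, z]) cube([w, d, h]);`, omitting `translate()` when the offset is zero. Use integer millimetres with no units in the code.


translate([483, 128, 360]) cube([311, 251, 23]);
translate([483, 128, 0]) cube([46, 46, 360]);
translate([748, 128, 0]) cube([46, 46, 360]);
translate([483, 333, 0]) cube([46, 46, 360]);
translate([748, 333, 0]) cube([46, 46, 360]);
translate([529, 128, 134]) cube([219, 46, 23]);
translate([529, 333, 134]) cube([219, 46, 23]);
translate([483, 174, 134]) cube([46, 159, 23]);
translate([748, 174, 134]) cube([46, 159, 23]);


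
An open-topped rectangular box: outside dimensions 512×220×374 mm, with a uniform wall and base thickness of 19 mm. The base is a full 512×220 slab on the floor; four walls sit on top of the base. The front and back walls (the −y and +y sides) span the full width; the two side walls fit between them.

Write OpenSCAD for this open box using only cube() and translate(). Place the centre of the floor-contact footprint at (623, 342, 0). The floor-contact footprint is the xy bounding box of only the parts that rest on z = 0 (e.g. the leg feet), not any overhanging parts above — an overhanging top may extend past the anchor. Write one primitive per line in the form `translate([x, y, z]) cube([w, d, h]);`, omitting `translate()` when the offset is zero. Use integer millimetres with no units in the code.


translate([367, 232, 0]) cube([512, 220, 19]);
translate([367, 232, 19]) cube([512, 19, 355]);
translate([367, 433, 19]) cube([512, 19, 355]);
translate([367, 251, 19]) cube([19, 182, 355]);
translate([860, 251, 19]) cube([19, 182, 355]);


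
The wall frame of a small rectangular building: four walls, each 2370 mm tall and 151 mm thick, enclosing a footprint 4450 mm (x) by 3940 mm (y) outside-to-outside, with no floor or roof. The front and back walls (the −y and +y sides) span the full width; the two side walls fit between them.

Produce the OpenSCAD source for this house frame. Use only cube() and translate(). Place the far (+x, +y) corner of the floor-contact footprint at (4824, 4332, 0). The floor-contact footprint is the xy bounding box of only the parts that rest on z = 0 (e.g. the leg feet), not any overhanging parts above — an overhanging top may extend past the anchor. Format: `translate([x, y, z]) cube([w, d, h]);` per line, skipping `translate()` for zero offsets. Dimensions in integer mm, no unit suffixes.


translate([374, 392, 0]) cube([4450, 151, 2370]);
translate([374, 4181, 0]) cube([4450, 151, 2370]);
translate([374, 543, 0]) cube([151, 3638, 2370]);
translate([4673, 543, 0]) cube([151, 3638, 2370]);


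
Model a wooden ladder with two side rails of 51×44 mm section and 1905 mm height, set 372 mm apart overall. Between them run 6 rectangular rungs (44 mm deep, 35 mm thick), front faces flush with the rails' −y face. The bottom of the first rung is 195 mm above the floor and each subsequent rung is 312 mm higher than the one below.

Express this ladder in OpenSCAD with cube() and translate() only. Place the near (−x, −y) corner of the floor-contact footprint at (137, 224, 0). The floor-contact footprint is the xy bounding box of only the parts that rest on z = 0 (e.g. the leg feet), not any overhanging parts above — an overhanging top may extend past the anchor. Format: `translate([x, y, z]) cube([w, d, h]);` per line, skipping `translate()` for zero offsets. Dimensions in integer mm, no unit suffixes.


translate([137, 224, 0]) cube([51, 44, 1905]);
translate([458, 224, 0]) cube([51, 44, 1905]);
translate([188, 224, 195]) cube([270, 44, 35]);
translate([188, 224, 507]) cube([270, 44, 35]);
translate([188, 224, 819]) cube([270, 44, 35]);
translate([188, 224, 1131]) cube([270, 44, 35]);
translate([188, 224, 1443]) cube([270, 44, 35]);
translate([188, 224, 1755]) cube([270, 44, 35]);


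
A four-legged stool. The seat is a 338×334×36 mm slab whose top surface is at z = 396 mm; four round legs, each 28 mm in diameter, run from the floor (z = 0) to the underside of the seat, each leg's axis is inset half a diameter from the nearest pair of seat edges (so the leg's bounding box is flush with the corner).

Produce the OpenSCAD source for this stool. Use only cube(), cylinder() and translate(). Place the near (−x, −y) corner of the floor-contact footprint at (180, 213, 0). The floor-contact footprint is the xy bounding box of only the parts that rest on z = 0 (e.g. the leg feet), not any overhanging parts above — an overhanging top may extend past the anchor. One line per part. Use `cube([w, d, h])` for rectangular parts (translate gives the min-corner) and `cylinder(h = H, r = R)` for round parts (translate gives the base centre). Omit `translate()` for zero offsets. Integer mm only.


// leg_h = 396 - 36 = 360
translate([180, 213, 360]) cube([338, 334, 36]);
translate([194, 227, 0]) cylinder(h = 360, r = 14);
translate([504, 227, 0]) cylinder(h = 360, r = 14);
translate([194, 533, 0]) cylinder(h = 360, r = 14);
translate([504, 533, 0]) cylinder(h = 360, r = 14);


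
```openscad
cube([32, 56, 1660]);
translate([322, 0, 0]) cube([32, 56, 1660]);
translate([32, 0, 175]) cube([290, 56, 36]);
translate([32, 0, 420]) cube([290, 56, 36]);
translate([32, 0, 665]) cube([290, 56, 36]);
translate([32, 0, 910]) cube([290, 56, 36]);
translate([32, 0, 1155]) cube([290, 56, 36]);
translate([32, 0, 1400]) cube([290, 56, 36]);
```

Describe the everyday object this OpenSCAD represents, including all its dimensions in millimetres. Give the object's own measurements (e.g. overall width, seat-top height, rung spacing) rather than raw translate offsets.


A straight ladder. Two 32×56 mm vertical rails, 1660 mm tall, stand 354 mm apart (outside-to-outside) with their front faces coplanar on the −y side. 6 rungs, each 56 mm deep and 36 mm tall, span between the inner faces of the rails, front faces flush with the rails. The lowest rung's underside is at z = 175 mm and rungs are spaced 245 mm apart (underside to underside).


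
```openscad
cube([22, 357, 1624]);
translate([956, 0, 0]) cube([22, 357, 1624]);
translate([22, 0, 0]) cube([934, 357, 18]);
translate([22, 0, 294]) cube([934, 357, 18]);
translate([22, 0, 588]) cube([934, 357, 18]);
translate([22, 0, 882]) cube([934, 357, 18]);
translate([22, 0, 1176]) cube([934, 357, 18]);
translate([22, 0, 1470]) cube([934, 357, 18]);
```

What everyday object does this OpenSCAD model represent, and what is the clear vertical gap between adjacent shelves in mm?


A bookshelf. The clear shelf gap is 276 mm.

Two tall side panels with 6 horizontal boards between them — a bookshelf. The first two shelf undersides are at z = 0 and z = 294; with shelf thickness 18, the clear gap is 294 − 0 − 18 = 276 mm.


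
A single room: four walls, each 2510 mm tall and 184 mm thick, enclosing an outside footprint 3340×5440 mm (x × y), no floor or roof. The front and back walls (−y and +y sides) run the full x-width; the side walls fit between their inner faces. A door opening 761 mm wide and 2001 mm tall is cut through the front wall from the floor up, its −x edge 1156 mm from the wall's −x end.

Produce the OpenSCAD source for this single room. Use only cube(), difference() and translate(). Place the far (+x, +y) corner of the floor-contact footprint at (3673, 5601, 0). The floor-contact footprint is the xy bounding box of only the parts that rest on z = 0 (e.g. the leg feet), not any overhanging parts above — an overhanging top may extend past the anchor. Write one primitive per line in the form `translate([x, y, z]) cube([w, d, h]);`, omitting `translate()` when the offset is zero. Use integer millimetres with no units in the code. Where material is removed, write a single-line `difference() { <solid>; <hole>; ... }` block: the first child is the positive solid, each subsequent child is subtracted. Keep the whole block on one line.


difference() { translate([333, 161, 0]) cube([3340, 184, 2510]); translate([1489, 161, 0]) cube([761, 184, 2001]); }
translate([333, 5417, 0]) cube([3340, 184, 2510]);
translate([333, 345, 0]) cube([184, 5072, 2510]);
translate([3489, 345, 0]) cube([184, 5072, 2510]);


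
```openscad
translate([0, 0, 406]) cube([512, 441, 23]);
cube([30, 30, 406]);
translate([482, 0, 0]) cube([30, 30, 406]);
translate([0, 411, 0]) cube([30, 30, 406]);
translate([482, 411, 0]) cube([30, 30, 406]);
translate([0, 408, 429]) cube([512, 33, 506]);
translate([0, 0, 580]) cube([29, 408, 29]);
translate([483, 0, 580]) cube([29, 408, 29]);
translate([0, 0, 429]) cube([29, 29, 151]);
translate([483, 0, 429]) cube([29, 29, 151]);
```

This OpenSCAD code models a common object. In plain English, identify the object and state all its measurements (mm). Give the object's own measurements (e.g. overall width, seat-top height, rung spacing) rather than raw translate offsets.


A chair. The seat is a 512×441×23 mm slab with its top at z = 429 mm, on four 30×30 mm corner legs (flush with the seat edges, standing on z = 0). A flat backrest 33 mm thick, 506 mm tall, spans the full seat width and rises from the seat top along its +y edge, rear face flush with the rear of the seat. Two armrests of 29×29 mm section run along each side from the seat's front edge to the front of the backrest, top faces 180 mm above the seat top and outer faces flush with the seat's x-edges; a 29×29 mm post under the front of each armrest stands on the seat at the front corner.


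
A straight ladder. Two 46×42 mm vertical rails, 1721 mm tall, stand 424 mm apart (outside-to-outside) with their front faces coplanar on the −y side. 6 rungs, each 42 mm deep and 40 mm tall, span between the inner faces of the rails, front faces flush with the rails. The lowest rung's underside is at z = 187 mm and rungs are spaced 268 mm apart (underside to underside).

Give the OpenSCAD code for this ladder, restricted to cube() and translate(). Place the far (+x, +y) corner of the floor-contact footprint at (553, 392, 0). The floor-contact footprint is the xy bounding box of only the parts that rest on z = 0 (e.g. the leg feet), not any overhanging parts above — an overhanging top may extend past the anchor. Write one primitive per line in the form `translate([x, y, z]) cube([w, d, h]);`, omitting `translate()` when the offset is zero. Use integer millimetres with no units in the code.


translate([129, 350, 0]) cube([46, 42, 1721]);
translate([507, 350, 0]) cube([46, 42, 1721]);
translate([175, 350, 187]) cube([332, 42, 40]);
translate([175, 350, 455]) cube([332, 42, 40]);
translate([175, 350, 723]) cube([332, 42, 40]);
translate([175, 350, 991]) cube([332, 42, 40]);
translate([175, 350, 1259]) cube([332, 42, 40]);
translate([175, 350, 1527]) cube([332, 42, 40]);


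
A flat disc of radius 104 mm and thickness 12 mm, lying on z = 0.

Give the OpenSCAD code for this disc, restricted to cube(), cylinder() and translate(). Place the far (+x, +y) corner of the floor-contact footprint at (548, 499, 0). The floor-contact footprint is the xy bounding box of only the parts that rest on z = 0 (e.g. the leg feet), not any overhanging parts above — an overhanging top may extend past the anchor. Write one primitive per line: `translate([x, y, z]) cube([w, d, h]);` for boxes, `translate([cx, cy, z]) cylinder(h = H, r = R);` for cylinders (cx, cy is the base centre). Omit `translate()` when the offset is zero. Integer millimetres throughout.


translate([444, 395, 0]) cylinder(h = 12, r = 104);


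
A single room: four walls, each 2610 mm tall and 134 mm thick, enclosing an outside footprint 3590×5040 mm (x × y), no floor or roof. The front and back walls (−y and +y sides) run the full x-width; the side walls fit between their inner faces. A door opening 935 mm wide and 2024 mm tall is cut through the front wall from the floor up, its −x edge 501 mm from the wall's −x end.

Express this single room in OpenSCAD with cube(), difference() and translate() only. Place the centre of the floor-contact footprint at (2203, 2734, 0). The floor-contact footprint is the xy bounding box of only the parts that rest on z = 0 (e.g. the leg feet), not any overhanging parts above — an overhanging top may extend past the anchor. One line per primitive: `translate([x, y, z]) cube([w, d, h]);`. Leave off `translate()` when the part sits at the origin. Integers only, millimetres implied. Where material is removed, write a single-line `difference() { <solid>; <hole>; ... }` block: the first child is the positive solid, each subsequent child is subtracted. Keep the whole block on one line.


difference() { translate([408, 214, 0]) cube([3590, 134, 2610]); translate([909, 214, 0]) cube([935, 134, 2024]); }
translate([408, 5120, 0]) cube([3590, 134, 2610]);
translate([408, 348, 0]) cube([134, 4772, 2610]);
translate([3864, 348, 0]) cube([134, 4772, 2610]);


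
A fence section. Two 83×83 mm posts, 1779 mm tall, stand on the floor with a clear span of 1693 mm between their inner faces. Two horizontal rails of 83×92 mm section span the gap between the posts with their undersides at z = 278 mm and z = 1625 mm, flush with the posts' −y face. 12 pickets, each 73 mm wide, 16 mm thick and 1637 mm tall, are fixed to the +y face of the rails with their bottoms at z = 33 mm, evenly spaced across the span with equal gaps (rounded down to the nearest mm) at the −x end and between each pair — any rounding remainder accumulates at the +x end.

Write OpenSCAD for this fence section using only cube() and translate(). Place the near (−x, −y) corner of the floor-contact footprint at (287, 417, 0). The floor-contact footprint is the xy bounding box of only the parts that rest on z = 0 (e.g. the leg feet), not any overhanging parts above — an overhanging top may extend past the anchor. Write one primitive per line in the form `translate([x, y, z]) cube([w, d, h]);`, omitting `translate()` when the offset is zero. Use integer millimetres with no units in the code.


translate([287, 417, 0]) cube([83, 83, 1779]);
translate([2063, 417, 0]) cube([83, 83, 1779]);
translate([370, 417, 278]) cube([1693, 83, 92]);
translate([370, 417, 1625]) cube([1693, 83, 92]);
translate([432, 500, 33]) cube([73, 16, 1637]);
translate([567, 500, 33]) cube([73, 16, 1637]);
translate([702, 500, 33]) cube([73, 16, 1637]);
translate([837, 500, 33]) cube([73, 16, 1637]);
translate([972, 500, 33]) cube([73, 16, 1637]);
translate([1107, 500, 33]) cube([73, 16, 1637]);
translate([1242, 500, 33]) cube([73, 16, 1637]);
translate([1377, 500, 33]) cube([73, 16, 1637]);
translate([1512, 500, 33]) cube([73, 16, 1637]);
translate([1647, 500, 33]) cube([73, 16, 1637]);
translate([1782, 500, 33]) cube([73, 16, 1637]);
translate([1917, 500, 33]) cube([73, 16, 1637]);


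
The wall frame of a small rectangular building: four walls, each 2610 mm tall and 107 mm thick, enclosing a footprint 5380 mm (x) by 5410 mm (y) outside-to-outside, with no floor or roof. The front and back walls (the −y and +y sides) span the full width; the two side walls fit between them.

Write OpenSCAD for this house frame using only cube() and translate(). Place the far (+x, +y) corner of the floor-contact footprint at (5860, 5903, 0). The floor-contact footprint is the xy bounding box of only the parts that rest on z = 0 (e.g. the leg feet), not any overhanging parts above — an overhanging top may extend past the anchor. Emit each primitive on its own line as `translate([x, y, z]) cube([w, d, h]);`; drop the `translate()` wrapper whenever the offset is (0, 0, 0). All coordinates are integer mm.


translate([480, 493, 0]) cube([5380, 107, 2610]);
translate([480, 5796, 0]) cube([5380, 107, 2610]);
translate([480, 600, 0]) cube([107, 5196, 2610]);
translate([5753, 600, 0]) cube([107, 5196, 2610]);
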